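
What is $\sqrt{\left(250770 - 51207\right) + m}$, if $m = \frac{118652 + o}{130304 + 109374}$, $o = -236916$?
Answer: $\frac{5 \sqrt{114639766889311}}{119839} \approx 446.72$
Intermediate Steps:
$m = - \frac{59132}{119839}$ ($m = \frac{118652 - 236916}{130304 + 109374} = - \frac{118264}{239678} = \left(-118264\right) \frac{1}{239678} = - \frac{59132}{119839} \approx -0.49343$)
$\sqrt{\left(250770 - 51207\right) + m} = \sqrt{\left(250770 - 51207\right) - \frac{59132}{119839}} = \sqrt{199563 - \frac{59132}{119839}} = \sqrt{\frac{23915371225}{119839}} = \frac{5 \sqrt{114639766889311}}{119839}$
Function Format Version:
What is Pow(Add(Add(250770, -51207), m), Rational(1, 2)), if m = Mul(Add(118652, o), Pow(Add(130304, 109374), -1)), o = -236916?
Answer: Mul(Rational(5, 119839), Pow(114639766889311, Rational(1, 2))) ≈ 446.72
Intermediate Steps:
m = Rational(-59132, 119839) (m = Mul(Add(118652, -236916), Pow(Add(130304, 109374), -1)) = Mul(-118264, Pow(239678, -1)) = Mul(-118264, Rational(1, 239678)) = Rational(-59132, 119839) ≈ -0.49343)
Pow(Add(Add(250770, -51207), m), Rational(1, 2)) = Pow(Add(Add(250770, -51207), Rational(-59132, 119839)), Rational(1, 2)) = Pow(Add(199563, Rational(-59132, 119839)), Rational(1, 2)) = Pow(Rational(23915371225, 119839), Rational(1, 2)) = Mul(Rational(5, 119839), Pow(114639766889311, Rational(1, 2)))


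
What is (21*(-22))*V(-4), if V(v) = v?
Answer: 1848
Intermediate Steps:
(21*(-22))*V(-4) = (21*(-22))*(-4) = -462*(-4) = 1848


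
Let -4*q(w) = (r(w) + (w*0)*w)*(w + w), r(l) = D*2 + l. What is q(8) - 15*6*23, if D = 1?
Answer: -2110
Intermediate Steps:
r(l) = 2 + l (r(l) = 1*2 + l = 2 + l)
q(w) = -w*(2 + w)/2 (q(w) = -((2 + w) + (w*0)*w)*(w + w)/4 = -((2 + w) + 0*w)*2*w/4 = -((2 + w) + 0)*2*w/4 = -(2 + w)*2*w/4 = -w*(2 + w)/2)
q(8) - 15*6*23 = -1/2*8*(2 + 8) - 15*6*23 = -1/2*8*10 - 90*23 = -40 - 2070 = -2110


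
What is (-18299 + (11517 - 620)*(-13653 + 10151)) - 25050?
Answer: -38204643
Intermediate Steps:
(-18299 + (11517 - 620)*(-13653 + 10151)) - 25050 = (-18299 + 10897*(-3502)) - 25050 = (-18299 - 38161294) - 25050 = -38179593 - 25050 = -38204643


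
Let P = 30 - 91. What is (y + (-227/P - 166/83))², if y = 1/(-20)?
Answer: 4157521/1488400 ≈ 2.7933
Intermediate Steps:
y = -1/20 ≈ -0.050000
P = -61
(y + (-227/P - 166/83))² = (-1/20 + (-227/(-61) - 166/83))² = (-1/20 + (-227*(-1/61) - 166*1/83))² = (-1/20 + (227/61 - 2))² = (-1/20 + 105/61)² = (2039/1220)² = 4157521/1488400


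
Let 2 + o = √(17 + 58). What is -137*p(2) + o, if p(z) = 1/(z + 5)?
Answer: -151/7 + 5*√3 ≈ -12.911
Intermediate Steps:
p(z) = 1/(5 + z)
o = -2 + 5*√3 (o = -2 + √(17 + 58) = -2 + √75 = -2 + 5*√3 ≈ 6.6603)
-137*p(2) + o = -137/(5 + 2) + (-2 + 5*√3) = -137/7 + (-2 + 5*√3) = -151/7 + 5*√3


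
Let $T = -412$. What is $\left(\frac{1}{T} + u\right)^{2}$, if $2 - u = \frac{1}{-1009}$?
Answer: $\frac{690260210761}{172813141264} \approx 3.9943$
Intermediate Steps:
$u = \frac{2019}{1009}$ ($u = 2 - \frac{1}{-1009} = 2 - - \frac{1}{1009} = 2 + \frac{1}{1009} = \frac{2019}{1009} \approx 2.001$)
$\left(\frac{1}{T} + u\right)^{2} = \left(\frac{1}{-412} + \frac{2019}{1009}\right)^{2} = \left(- \frac{1}{412} + \frac{2019}{1009}\right)^{2} = \left(\frac{830819}{415708}\right)^{2} = \frac{690260210761}{172813141264}$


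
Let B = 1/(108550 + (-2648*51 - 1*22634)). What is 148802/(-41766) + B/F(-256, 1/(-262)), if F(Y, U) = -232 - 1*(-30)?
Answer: -738404905381/207256758312 ≈ -3.5628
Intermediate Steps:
F(Y, U) = -202 (F(Y, U) = -232 + 30 = -202)
B = -1/49132 (B = 1/(108550 + (-135048 - 22634)) = 1/(108550 - 157682) = 1/(-49132) = -1/49132 ≈ -2.0353e-5)
148802/(-41766) + B/F(-256, 1/(-262)) = 148802/(-41766) - 1/49132/(-202) = 148802*(-1/41766) - 1/49132*(-1/202) = -74401/20883 + 1/9924664 = -738404905381/207256758312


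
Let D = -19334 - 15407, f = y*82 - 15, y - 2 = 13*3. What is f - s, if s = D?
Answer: 38088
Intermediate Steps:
y = 41 (y = 2 + 13*3 = 2 + 39 = 41)
f = 3347 (f = 41*82 - 15 = 3362 - 15 = 3347)
D = -34741
s = -34741
f - s = 3347 - 1*(-34741) = 3347 + 34741 = 38088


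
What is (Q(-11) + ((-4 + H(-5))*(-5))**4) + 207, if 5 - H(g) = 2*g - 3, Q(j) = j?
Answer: 24010196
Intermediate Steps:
H(g) = 8 - 2*g (H(g) = 5 - (2*g - 3) = 5 - (-3 + 2*g) = 5 + (3 - 2*g) = 8 - 2*g)
(Q(-11) + ((-4 + H(-5))*(-5))**4) + 207 = (-11 + ((-4 + (8 - 2*(-5)))*(-5))**4) + 207 = (-11 + ((-4 + (8 + 10))*(-5))**4) + 207 = (-11 + ((-4 + 18)*(-5))**4) + 207 = (-11 + (14*(-5))**4) + 207 = (-11 + (-70)**4) + 207 = (-11 + 24010000) + 207 = 24009989 + 207 = 24010196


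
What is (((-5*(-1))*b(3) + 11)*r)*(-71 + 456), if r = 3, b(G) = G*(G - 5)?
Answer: -21945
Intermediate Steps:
b(G) = G*(-5 + G)
(((-5*(-1))*b(3) + 11)*r)*(-71 + 456) = (((-5*(-1))*(3*(-5 + 3)) + 11)*3)*(-71 + 456) = ((5*(3*(-2)) + 11)*3)*385 = ((5*(-6) + 11)*3)*385 = ((-30 + 11)*3)*385 = -19*3*385 = -57*385 = -21945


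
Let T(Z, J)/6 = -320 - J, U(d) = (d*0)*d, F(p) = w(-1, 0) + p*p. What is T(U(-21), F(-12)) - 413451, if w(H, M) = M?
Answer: -416235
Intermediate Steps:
F(p) = p² (F(p) = 0 + p*p = 0 + p² = p²)
U(d) = 0 (U(d) = 0*d = 0)
T(Z, J) = -1920 - 6*J (T(Z, J) = 6*(-320 - J) = -1920 - 6*J)
T(U(-21), F(-12)) - 413451 = (-1920 - 6*(-12)²) - 413451 = (-1920 - 6*144) - 413451 = (-1920 - 864) - 413451 = -2784 - 413451 = -416235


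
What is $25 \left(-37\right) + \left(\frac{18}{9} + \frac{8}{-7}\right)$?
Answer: $- \frac{6469}{7} \approx -924.14$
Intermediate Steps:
$25 \left(-37\right) + \left(\frac{18}{9} + \frac{8}{-7}\right) = -925 + \left(18 \cdot \frac{1}{9} + 8 \left(- \frac{1}{7}\right)\right) = -925 + \left(2 - \frac{8}{7}\right) = -925 + \frac{6}{7} = - \frac{6469}{7}$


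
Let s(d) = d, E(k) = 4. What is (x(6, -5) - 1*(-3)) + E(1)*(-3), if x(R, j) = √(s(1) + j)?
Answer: -9 + 2*I ≈ -9.0 + 2.0*I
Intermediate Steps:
x(R, j) = √(1 + j)
(x(6, -5) - 1*(-3)) + E(1)*(-3) = (√(1 - 5) - 1*(-3)) + 4*(-3) = (√(-4) + 3) - 12 = (2*I + 3) - 12 = (3 + 2*I) - 12 = -9 + 2*I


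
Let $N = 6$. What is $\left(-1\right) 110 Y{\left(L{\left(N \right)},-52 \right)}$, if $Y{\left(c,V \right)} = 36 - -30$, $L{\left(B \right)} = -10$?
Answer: $-7260$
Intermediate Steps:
$Y{\left(c,V \right)} = 66$ ($Y{\left(c,V \right)} = 36 + 30 = 66$)
$\left(-1\right) 110 Y{\left(L{\left(N \right)},-52 \right)} = \left(-1\right) 110 \cdot 66 = \left(-110\right) 66 = -7260$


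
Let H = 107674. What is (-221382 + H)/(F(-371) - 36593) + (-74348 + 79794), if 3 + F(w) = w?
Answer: 28776570/5281 ≈ 5449.1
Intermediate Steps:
F(w) = -3 + w
(-221382 + H)/(F(-371) - 36593) + (-74348 + 79794) = (-221382 + 107674)/((-3 - 371) - 36593) + (-74348 + 79794) = -113708/(-374 - 36593) + 5446 = -113708/(-36967) + 5446 = -113708*(-1/36967) + 5446 = 16244/5281 + 5446 = 28776570/5281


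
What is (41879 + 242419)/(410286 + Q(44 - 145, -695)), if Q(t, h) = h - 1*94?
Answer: 94766/136499 ≈ 0.69426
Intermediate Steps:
Q(t, h) = -94 + h (Q(t, h) = h - 94 = -94 + h)
(41879 + 242419)/(410286 + Q(44 - 145, -695)) = (41879 + 242419)/(410286 + (-94 - 695)) = 284298/(410286 - 789) = 284298/409497 = 284298*(1/409497) = 94766/136499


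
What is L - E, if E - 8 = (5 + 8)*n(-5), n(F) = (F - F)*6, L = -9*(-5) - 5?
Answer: 32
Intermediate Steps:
L = 40 (L = 45 - 5 = 40)
n(F) = 0 (n(F) = 0*6 = 0)
E = 8 (E = 8 + (5 + 8)*0 = 8 + 13*0 = 8 + 0 = 8)
L - E = 40 - 1*8 = 40 - 8 = 32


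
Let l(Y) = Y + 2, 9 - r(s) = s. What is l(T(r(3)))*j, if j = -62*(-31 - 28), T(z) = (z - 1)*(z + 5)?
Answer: 208506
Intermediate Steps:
r(s) = 9 - s
T(z) = (-1 + z)*(5 + z)
j = 3658 (j = -62*(-59) = 3658)
l(Y) = 2 + Y
l(T(r(3)))*j = (2 + (-5 + (9 - 1*3)**2 + 4*(9 - 1*3)))*3658 = (2 + (-5 + (9 - 3)**2 + 4*(9 - 3)))*3658 = (2 + (-5 + 6**2 + 4*6))*3658 = (2 + (-5 + 36 + 24))*3658 = (2 + 55)*3658 = 57*3658 = 208506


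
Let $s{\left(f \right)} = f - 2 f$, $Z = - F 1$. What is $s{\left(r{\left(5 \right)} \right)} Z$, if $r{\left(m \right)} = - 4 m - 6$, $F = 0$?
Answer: $0$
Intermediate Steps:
$r{\left(m \right)} = -6 - 4 m$
$Z = 0$ ($Z = \left(-1\right) 0 \cdot 1 = 0 \cdot 1 = 0$)
$s{\left(f \right)} = - f$
$s{\left(r{\left(5 \right)} \right)} Z = - (-6 - 20) 0 = \left(-1\right) \left(-26\right) 0 = 26 \cdot 0 = 0$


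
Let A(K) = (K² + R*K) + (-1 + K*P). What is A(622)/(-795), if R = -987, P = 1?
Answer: 226409/795 ≈ 284.79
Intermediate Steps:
A(K) = -1 + K² - 986*K (A(K) = (K² - 987*K) + (-1 + K*1) = (K² - 987*K) + (-1 + K) = -1 + K² - 986*K)
A(622)/(-795) = (-1 + 622² - 986*622)/(-795) = (-1 + 386884 - 613292)*(-1/795) = -226409*(-1/795) = 226409/795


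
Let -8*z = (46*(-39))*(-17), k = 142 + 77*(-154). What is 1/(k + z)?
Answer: -4/62113 ≈ -6.4399e-5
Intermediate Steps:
k = -11716 (k = 142 - 11858 = -11716)
z = -15249/4 (z = -46*(-39)*(-17)/8 = -(-897)*(-17)/4 = -⅛*30498 = -15249/4 ≈ -3812.3)
1/(k + z) = 1/(-11716 - 15249/4) = 1/(-62113/4) = -4/62113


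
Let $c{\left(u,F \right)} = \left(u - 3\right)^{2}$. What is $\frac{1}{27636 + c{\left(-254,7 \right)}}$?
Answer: $\frac{1}{93685} \approx 1.0674 \cdot 10^{-5}$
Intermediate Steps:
$c{\left(u,F \right)} = \left(-3 + u\right)^{2}$
$\frac{1}{27636 + c{\left(-254,7 \right)}} = \frac{1}{27636 + \left(-3 - 254\right)^{2}} = \frac{1}{27636 + \left(-257\right)^{2}} = \frac{1}{27636 + 66049} = \frac{1}{93685}$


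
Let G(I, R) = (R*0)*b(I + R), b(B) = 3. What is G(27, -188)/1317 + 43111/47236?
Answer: 43111/47236 ≈ 0.91267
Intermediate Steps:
G(I, R) = 0 (G(I, R) = (R*0)*3 = 0*3 = 0)
G(27, -188)/1317 + 43111/47236 = 0/1317 + 43111/47236 = 0*(1/1317) + 43111*(1/47236) = 0 + 43111/47236 = 43111/47236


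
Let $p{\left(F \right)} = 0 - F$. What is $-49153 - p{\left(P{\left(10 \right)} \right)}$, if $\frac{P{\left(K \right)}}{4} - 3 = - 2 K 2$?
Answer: $-49301$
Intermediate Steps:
$P{\left(K \right)} = 12 - 16 K$ ($P{\left(K \right)} = 12 + 4 - 2 K 2 = 12 + 4 \left(- 4 K\right) = 12 - 16 K$)
$p{\left(F \right)} = - F$
$-49153 - p{\left(P{\left(10 \right)} \right)} = -49153 - - (12 - 160) = -49153 - \left(-1\right) \left(-148\right) = -49153 - 148 = -49301$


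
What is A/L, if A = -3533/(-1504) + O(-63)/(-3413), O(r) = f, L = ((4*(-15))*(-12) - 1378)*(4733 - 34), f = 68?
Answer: -11955857/15871408261184 ≈ -7.5330e-7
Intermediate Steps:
L = -3091942 (L = (-60*(-12) - 1378)*4699 = (720 - 1378)*4699 = -658*4699 = -3091942)
O(r) = 68
A = 11955857/5133152 (A = -3533/(-1504) + 68/(-3413) = -3533*(-1/1504) + 68*(-1/3413) = 3533/1504 - 68/3413 = 11955857/5133152 ≈ 2.3291)
A/L = (11955857/5133152)/(-3091942) = (11955857/5133152)*(-1/3091942) = -11955857/15871408261184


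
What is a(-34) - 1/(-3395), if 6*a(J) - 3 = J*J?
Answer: 3934811/20370 ≈ 193.17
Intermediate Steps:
a(J) = ½ + J²/6 (a(J) = ½ + (J*J)/6 = ½ + J²/6)
a(-34) - 1/(-3395) = (½ + (⅙)*(-34)²) - 1/(-3395) = (½ + (⅙)*1156) - 1*(-1/3395) = (½ + 578/3) + 1/3395 = 1159/6 + 1/3395 = 3934811/20370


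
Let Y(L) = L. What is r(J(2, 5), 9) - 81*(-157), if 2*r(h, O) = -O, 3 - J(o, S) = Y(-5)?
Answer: 25425/2 ≈ 12713.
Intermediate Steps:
J(o, S) = 8 (J(o, S) = 3 - 1*(-5) = 3 + 5 = 8)
r(h, O) = -O/2 (r(h, O) = (-O)/2 = -O/2)
r(J(2, 5), 9) - 81*(-157) = -½*9 - 81*(-157) = -9/2 + 12717 = 25425/2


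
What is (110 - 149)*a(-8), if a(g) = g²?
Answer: -2496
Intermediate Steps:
(110 - 149)*a(-8) = (110 - 149)*(-8)² = -39*64 = -2496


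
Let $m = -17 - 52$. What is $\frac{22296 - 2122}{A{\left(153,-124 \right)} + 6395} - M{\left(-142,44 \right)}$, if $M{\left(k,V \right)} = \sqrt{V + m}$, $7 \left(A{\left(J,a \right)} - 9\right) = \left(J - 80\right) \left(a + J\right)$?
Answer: $\frac{141218}{46945} - 5 i \approx 3.0082 - 5.0 i$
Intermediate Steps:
$A{\left(J,a \right)} = 9 + \frac{\left(-80 + J\right) \left(J + a\right)}{7}$ ($A{\left(J,a \right)} = 9 + \frac{\left(J - 80\right) \left(a + J\right)}{7} = 9 + \frac{\left(-80 + J\right) \left(J + a\right)}{7}$)
$m = -69$
$M{\left(k,V \right)} = \sqrt{-69 + V}$ ($M{\left(k,V \right)} = \sqrt{V - 69} = \sqrt{-69 + V}$)
$\frac{22296 - 2122}{A{\left(153,-124 \right)} + 6395} - M{\left(-142,44 \right)} = \frac{22296 - 2122}{\left(9 - \frac{12240}{7} - - \frac{9920}{7} + \frac{153^{2}}{7} + \frac{1}{7} \cdot 153 \left(-124\right)\right) + 6395} - \sqrt{-69 + 44} = \frac{20174}{\left(9 - \frac{12240}{7} + \frac{9920}{7} + \frac{1}{7} \cdot 23409 - \frac{18972}{7}\right) + 6395} - \sqrt{-25} = \frac{20174}{\left(9 - \frac{12240}{7} + \frac{9920}{7} + \frac{23409}{7} - \frac{18972}{7}\right) + 6395} - 5 i = \frac{20174}{\frac{2180}{7} + 6395} - 5 i = \frac{20174}{\frac{46945}{7}} - 5 i = 20174 \cdot \frac{7}{46945} - 5 i = \frac{141218}{46945} - 5 i$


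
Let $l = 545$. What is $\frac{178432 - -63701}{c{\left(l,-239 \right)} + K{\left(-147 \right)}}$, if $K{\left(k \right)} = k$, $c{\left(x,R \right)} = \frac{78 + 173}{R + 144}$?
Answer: $- \frac{23002635}{14216} \approx -1618.1$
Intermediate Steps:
$c{\left(x,R \right)} = \frac{251}{144 + R}$
$\frac{178432 - -63701}{c{\left(l,-239 \right)} + K{\left(-147 \right)}} = \frac{178432 - -63701}{\frac{251}{144 - 239} - 147} = \frac{178432 + \left(-56388 + 120089\right)}{\frac{251}{-95} - 147} = \frac{178432 + 63701}{251 \left(- \frac{1}{95}\right) - 147} = \frac{242133}{- \frac{251}{95} - 147} = \frac{242133}{- \frac{14216}{95}} = 242133 \left(- \frac{95}{14216}\right) = - \frac{23002635}{14216}$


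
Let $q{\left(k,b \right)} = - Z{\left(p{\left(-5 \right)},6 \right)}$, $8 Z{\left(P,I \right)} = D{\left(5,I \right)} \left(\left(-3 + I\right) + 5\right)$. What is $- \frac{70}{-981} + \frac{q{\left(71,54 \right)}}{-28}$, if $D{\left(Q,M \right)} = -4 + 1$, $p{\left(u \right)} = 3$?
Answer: $- \frac{983}{27468} \approx -0.035787$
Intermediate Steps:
$D{\left(Q,M \right)} = -3$
$Z{\left(P,I \right)} = - \frac{3}{4} - \frac{3 I}{8}$ ($Z{\left(P,I \right)} = \frac{\left(-3\right) \left(\left(-3 + I\right) + 5\right)}{8} = \frac{\left(-3\right) \left(2 + I\right)}{8} = \frac{-6 - 3 I}{8} = - \frac{3}{4} - \frac{3 I}{8}$)
$q{\left(k,b \right)} = 3$ ($q{\left(k,b \right)} = - (- \frac{3}{4} - \frac{9}{4}) = \left(-1\right) \left(-3\right) = 3$)
$- \frac{70}{-981} + \frac{q{\left(71,54 \right)}}{-28} = - \frac{70}{-981} + \frac{3}{-28} = \left(-70\right) \left(- \frac{1}{981}\right) + 3 \left(- \frac{1}{28}\right) = \frac{70}{981} - \frac{3}{28} = - \frac{983}{27468}$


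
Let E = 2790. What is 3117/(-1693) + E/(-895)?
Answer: -1502637/303047 ≈ -4.9584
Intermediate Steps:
3117/(-1693) + E/(-895) = 3117/(-1693) + 2790/(-895) = 3117*(-1/1693) + 2790*(-1/895) = -3117/1693 - 558/179 = -1502637/303047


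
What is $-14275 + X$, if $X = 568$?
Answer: $-13707$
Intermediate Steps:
$-14275 + X = -14275 + 568 = -13707$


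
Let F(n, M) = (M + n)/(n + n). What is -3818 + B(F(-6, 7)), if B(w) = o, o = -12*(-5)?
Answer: -3758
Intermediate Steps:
F(n, M) = (M + n)/(2*n) (F(n, M) = (M + n)/((2*n)) = (M + n)*(1/(2*n)) = (M + n)/(2*n))
o = 60
B(w) = 60
-3818 + B(F(-6, 7)) = -3818 + 60 = -3758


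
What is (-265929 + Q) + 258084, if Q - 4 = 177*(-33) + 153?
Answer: -13529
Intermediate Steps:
Q = -5684 (Q = 4 + (177*(-33) + 153) = 4 + (-5841 + 153) = 4 - 5688 = -5684)
(-265929 + Q) + 258084 = (-265929 - 5684) + 258084 = -271613 + 258084 = -13529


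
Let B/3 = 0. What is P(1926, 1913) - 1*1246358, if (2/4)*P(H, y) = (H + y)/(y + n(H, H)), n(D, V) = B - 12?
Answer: -2369318880/1901 ≈ -1.2464e+6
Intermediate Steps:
B = 0 (B = 3*0 = 0)
n(D, V) = -12 (n(D, V) = 0 - 12 = -12)
P(H, y) = 2*(H + y)/(-12 + y) (P(H, y) = 2*((H + y)/(y - 12)) = 2*((H + y)/(-12 + y)) = 2*(H + y)/(-12 + y))
P(1926, 1913) - 1*1246358 = 2*(1926 + 1913)/(-12 + 1913) - 1*1246358 = 2*3839/1901 - 1246358 = 2*(1/1901)*3839 - 1246358 = 7678/1901 - 1246358 = -2369318880/1901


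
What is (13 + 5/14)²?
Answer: 34969/196 ≈ 178.41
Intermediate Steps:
(13 + 5/14)² = (187/14)² = 34969/196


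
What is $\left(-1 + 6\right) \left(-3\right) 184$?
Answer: $-2760$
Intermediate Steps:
$\left(-1 + 6\right) \left(-3\right) 184 = 5 \left(-3\right) 184 = \left(-15\right) 184 = -2760$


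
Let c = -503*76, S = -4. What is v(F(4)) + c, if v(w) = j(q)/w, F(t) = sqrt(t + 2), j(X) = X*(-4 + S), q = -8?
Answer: -38228 + 32*sqrt(6)/3 ≈ -38202.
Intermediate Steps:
j(X) = -8*X (j(X) = X*(-4 - 4) = X*(-8) = -8*X)
c = -38228
F(t) = sqrt(2 + t)
v(w) = 64/w (v(w) = (-8*(-8))/w = 64/w)
v(F(4)) + c = 64/(sqrt(2 + 4)) - 38228 = 64/(sqrt(6)) - 38228 = 64*(sqrt(6)/6) - 38228 = 32*sqrt(6)/3 - 38228 = -38228 + 32*sqrt(6)/3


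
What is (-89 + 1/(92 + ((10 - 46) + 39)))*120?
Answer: -202896/19 ≈ -10679.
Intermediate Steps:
(-89 + 1/(92 + ((10 - 46) + 39)))*120 = (-89 + 1/(92 + (-36 + 39)))*120 = (-89 + 1/(92 + 3))*120 = (-89 + 1/95)*120 = -8454/95*120 = -202896/19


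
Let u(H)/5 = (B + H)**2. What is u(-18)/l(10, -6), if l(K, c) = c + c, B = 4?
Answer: -245/3 ≈ -81.667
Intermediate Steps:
l(K, c) = 2*c
u(H) = 5*(4 + H)**2
u(-18)/l(10, -6) = (5*(4 - 18)**2)/((2*(-6))) = (5*(-14)**2)/(-12) = (5*196)*(-1/12) = 980*(-1/12) = -245/3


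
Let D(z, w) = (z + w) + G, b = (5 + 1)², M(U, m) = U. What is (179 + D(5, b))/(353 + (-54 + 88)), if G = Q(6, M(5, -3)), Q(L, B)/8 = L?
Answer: 268/387 ≈ 0.69251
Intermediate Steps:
b = 36 (b = 6² = 36)
Q(L, B) = 8*L
G = 48 (G = 8*6 = 48)
D(z, w) = 48 + w + z (D(z, w) = (z + w) + 48 = (w + z) + 48 = 48 + w + z)
(179 + D(5, b))/(353 + (-54 + 88)) = (179 + (48 + 36 + 5))/(353 + (-54 + 88)) = (179 + 89)/(353 + 34) = 268/387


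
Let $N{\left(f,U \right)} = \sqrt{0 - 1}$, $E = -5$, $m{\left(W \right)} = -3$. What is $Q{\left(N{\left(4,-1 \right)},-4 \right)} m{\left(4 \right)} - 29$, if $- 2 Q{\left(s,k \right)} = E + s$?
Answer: $- \frac{73}{2} + \frac{3 i}{2} \approx -36.5 + 1.5 i$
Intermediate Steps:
$N{\left(f,U \right)} = i$ ($N{\left(f,U \right)} = \sqrt{-1} = i$)
$Q{\left(s,k \right)} = \frac{5}{2} - \frac{s}{2}$ ($Q{\left(s,k \right)} = - \frac{-5 + s}{2} = \frac{5}{2} - \frac{s}{2}$)
$Q{\left(N{\left(4,-1 \right)},-4 \right)} m{\left(4 \right)} - 29 = \left(\frac{5}{2} - \frac{i}{2}\right) \left(-3\right) - 29 = \left(- \frac{15}{2} + \frac{3 i}{2}\right) - 29 = - \frac{73}{2} + \frac{3 i}{2}$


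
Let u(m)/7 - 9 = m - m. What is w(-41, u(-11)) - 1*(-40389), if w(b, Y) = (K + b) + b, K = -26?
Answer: 40281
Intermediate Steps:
u(m) = 63 (u(m) = 63 + 7*(m - m) = 63 + 7*0 = 63 + 0 = 63)
w(b, Y) = -26 + 2*b (w(b, Y) = (-26 + b) + b = -26 + 2*b)
w(-41, u(-11)) - 1*(-40389) = (-26 + 2*(-41)) - 1*(-40389) = (-26 - 82) + 40389 = -108 + 40389 = 40281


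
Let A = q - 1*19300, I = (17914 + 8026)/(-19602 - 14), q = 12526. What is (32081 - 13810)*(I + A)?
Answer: -607075553051/4904 ≈ -1.2379e+8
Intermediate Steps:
I = -6485/4904 (I = 25940/(-19616) = 25940*(-1/19616) = -6485/4904 ≈ -1.3224)
A = -6774 (A = 12526 - 1*19300 = 12526 - 19300 = -6774)
(32081 - 13810)*(I + A) = (32081 - 13810)*(-6485/4904 - 6774) = 18271*(-33226181/4904) = -607075553051/4904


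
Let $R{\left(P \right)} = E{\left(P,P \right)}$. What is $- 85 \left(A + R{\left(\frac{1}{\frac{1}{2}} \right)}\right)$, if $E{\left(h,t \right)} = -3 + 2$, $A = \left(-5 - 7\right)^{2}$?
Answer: $-12155$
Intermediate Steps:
$A = 144$ ($A = \left(-12\right)^{2} = 144$)
$E{\left(h,t \right)} = -1$
$R{\left(P \right)} = -1$
$- 85 \left(A + R{\left(\frac{1}{\frac{1}{2}} \right)}\right) = - 85 \left(144 - 1\right) = \left(-85\right) 143 = -12155$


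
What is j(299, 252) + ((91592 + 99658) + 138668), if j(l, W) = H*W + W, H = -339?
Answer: 244742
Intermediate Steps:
j(l, W) = -338*W (j(l, W) = -339*W + W = -338*W)
j(299, 252) + ((91592 + 99658) + 138668) = -338*252 + ((91592 + 99658) + 138668) = -85176 + (191250 + 138668) = -85176 + 329918 = 244742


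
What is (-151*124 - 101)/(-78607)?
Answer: 18825/78607 ≈ 0.23948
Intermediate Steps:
(-151*124 - 101)/(-78607) = (-18724 - 101)*(-1/78607) = -18825*(-1/78607) = 18825/78607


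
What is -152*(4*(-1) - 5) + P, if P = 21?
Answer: 1389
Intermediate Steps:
-152*(4*(-1) - 5) + P = -152*(4*(-1) - 5) + 21 = -152*(-4 - 5) + 21 = -152*(-9) + 21 = 1368 + 21 = 1389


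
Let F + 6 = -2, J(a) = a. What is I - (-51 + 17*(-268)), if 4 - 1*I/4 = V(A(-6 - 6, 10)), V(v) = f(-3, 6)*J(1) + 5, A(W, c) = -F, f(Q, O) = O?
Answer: 4579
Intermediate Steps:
F = -8 (F = -6 - 2 = -8)
A(W, c) = 8 (A(W, c) = -1*(-8) = 8)
V(v) = 11 (V(v) = 6*1 + 5 = 6 + 5 = 11)
I = -28 (I = 16 - 4*11 = 16 - 44 = -28)
I - (-51 + 17*(-268)) = -28 - (-51 + 17*(-268)) = -28 - (-51 - 4556) = -28 - 1*(-4607) = -28 + 4607 = 4579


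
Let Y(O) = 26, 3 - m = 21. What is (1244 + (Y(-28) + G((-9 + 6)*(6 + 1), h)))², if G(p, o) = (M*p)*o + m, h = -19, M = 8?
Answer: 19749136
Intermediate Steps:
m = -18 (m = 3 - 1*21 = 3 - 21 = -18)
G(p, o) = -18 + 8*o*p (G(p, o) = (8*p)*o - 18 = 8*o*p - 18 = -18 + 8*o*p)
(1244 + (Y(-28) + G((-9 + 6)*(6 + 1), h)))² = (1244 + (26 + (-18 + 8*(-19)*((-9 + 6)*(6 + 1)))))² = (1244 + (26 + (-18 + 8*(-19)*(-3*7))))² = (1244 + (26 + (-18 + 8*(-19)*(-21))))² = (1244 + (26 + (-18 + 3192)))² = (1244 + (26 + 3174))² = (1244 + 3200)² = 4444² = 19749136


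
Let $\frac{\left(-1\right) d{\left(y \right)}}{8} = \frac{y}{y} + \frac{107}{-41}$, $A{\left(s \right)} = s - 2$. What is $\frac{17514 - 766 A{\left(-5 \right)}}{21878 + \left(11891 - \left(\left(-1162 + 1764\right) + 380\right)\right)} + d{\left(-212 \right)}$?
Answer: $\frac{18249452}{1344267} \approx 13.576$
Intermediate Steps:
$A{\left(s \right)} = -2 + s$
$d{\left(y \right)} = \frac{528}{41}$ ($d{\left(y \right)} = - 8 \left(\frac{y}{y} + \frac{107}{-41}\right) = - 8 \left(1 + 107 \left(- \frac{1}{41}\right)\right) = - 8 \left(1 - \frac{107}{41}\right) = \left(-8\right) \left(- \frac{66}{41}\right) = \frac{528}{41}$)
$\frac{17514 - 766 A{\left(-5 \right)}}{21878 + \left(11891 - \left(\left(-1162 + 1764\right) + 380\right)\right)} + d{\left(-212 \right)} = \frac{17514 - 766 \left(-2 - 5\right)}{21878 + \left(11891 - \left(\left(-1162 + 1764\right) + 380\right)\right)} + \frac{528}{41} = \frac{17514 - -5362}{21878 + \left(11891 - \left(602 + 380\right)\right)} + \frac{528}{41} = \frac{17514 + 5362}{21878 + \left(11891 - 982\right)} + \frac{528}{41} = \frac{22876}{21878 + \left(11891 - 982\right)} + \frac{528}{41} = \frac{22876}{21878 + 10909} + \frac{528}{41} = \frac{22876}{32787} + \frac{528}{41} = \frac{18249452}{1344267}$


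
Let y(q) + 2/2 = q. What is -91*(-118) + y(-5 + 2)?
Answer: 10734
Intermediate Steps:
y(q) = -1 + q
-91*(-118) + y(-5 + 2) = -91*(-118) + (-1 + (-5 + 2)) = 10738 + (-1 - 3) = 10738 - 4 = 10734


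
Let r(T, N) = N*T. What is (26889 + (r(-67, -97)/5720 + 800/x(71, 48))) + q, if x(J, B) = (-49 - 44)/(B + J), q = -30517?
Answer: -2473890473/531960 ≈ -4650.5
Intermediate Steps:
x(J, B) = -93/(B + J)
(26889 + (r(-67, -97)/5720 + 800/x(71, 48))) + q = (26889 + (-97*(-67)/5720 + 800/((-93/(48 + 71))))) - 30517 = (26889 + (6499*(1/5720) + 800/((-93/119)))) - 30517 = (26889 + (6499/5720 + 800/((-93*1/119)))) - 30517 = (26889 + (6499/5720 + 800/(-93/119))) - 30517 = (26889 + (6499/5720 + 800*(-119/93))) - 30517 = (26889 + (6499/5720 - 95200/93)) - 30517 = (26889 - 543939593/531960) - 30517 = 13759932847/531960 - 30517 = -2473890473/531960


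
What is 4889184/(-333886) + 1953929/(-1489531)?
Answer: -3967490335399/248666773733 ≈ -15.955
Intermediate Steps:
4889184/(-333886) + 1953929/(-1489531) = 4889184*(-1/333886) + 1953929*(-1/1489531) = -2444592/166943 - 1953929/1489531 = -3967490335399/248666773733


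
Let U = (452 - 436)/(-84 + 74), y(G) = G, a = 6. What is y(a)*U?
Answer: -48/5 ≈ -9.6000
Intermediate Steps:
U = -8/5 (U = 16/(-10) = 16*(-1/10) = -8/5 ≈ -1.6000)
y(a)*U = 6*(-8/5) = -48/5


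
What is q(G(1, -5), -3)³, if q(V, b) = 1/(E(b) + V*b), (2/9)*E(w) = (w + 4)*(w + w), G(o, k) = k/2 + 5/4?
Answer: -64/804357 ≈ -7.9567e-5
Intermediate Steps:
G(o, k) = 5/4 + k/2 (G(o, k) = k*(½) + 5*(¼) = k/2 + 5/4 = 5/4 + k/2)
E(w) = 9*w*(4 + w) (E(w) = 9*((w + 4)*(w + w))/2 = 9*((4 + w)*(2*w))/2 = 9*(2*w*(4 + w))/2 = 9*w*(4 + w))
q(V, b) = 1/(V*b + 9*b*(4 + b)) (q(V, b) = 1/(9*b*(4 + b) + V*b) = 1/(V*b + 9*b*(4 + b)))
q(G(1, -5), -3)³ = (1/((-3)*(36 + (5/4 + (½)*(-5)) + 9*(-3))))³ = (-1/(3*(36 + (5/4 - 5/2) - 27)))³ = (-1/(3*(36 - 5/4 - 27)))³ = (-1/(3*31/4))³ = (-⅓*4/31)³ = (-4/93)³ = -64/804357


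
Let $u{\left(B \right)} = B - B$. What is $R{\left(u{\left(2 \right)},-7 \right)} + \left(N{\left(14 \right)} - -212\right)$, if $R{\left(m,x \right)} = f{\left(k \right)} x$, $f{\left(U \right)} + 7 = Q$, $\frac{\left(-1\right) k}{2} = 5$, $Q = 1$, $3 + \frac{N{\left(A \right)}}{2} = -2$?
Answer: $244$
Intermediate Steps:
$u{\left(B \right)} = 0$
$N{\left(A \right)} = -10$ ($N{\left(A \right)} = -6 + 2 \left(-2\right) = -6 - 4 = -10$)
$k = -10$ ($k = \left(-2\right) 5 = -10$)
$f{\left(U \right)} = -6$ ($f{\left(U \right)} = -7 + 1 = -6$)
$R{\left(m,x \right)} = - 6 x$
$R{\left(u{\left(2 \right)},-7 \right)} + \left(N{\left(14 \right)} - -212\right) = \left(-6\right) \left(-7\right) - -202 = 42 + \left(-10 + 212\right) = 42 + 202 = 244$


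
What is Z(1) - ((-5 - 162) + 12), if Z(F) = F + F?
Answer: 157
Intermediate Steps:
Z(F) = 2*F
Z(1) - ((-5 - 162) + 12) = 2*1 - ((-5 - 162) + 12) = 2 - (-167 + 12) = 2 - 1*(-155) = 2 + 155 = 157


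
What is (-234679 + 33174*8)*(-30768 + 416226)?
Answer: 11838571554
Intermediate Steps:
(-234679 + 33174*8)*(-30768 + 416226) = (-234679 + 265392)*385458 = 30713*385458 = 11838571554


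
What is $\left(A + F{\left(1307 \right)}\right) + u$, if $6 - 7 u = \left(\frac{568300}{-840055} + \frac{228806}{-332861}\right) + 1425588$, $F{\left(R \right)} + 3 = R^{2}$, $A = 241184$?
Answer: $\frac{683419073614979714}{391470166297} \approx 1.7458 \cdot 10^{6}$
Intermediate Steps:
$F{\left(R \right)} = -3 + R^{2}$
$u = - \frac{79724612669380996}{391470166297}$ ($u = \frac{6}{7} - \frac{\left(\frac{568300}{-840055} + \frac{228806}{-332861}\right) + 1425588}{7} = \frac{6}{7} - \frac{\left(568300 \left(- \frac{1}{840055}\right) + 228806 \left(- \frac{1}{332861}\right)\right) + 1425588}{7} = \frac{6}{7} - \frac{\left(- \frac{113660}{168011} - \frac{228806}{332861}\right) + 1425588}{7} = \frac{6}{7} - \frac{- \frac{76274906126}{55924309471} + 1425588}{7} = \frac{6}{7} - \frac{11389278316462546}{55924309471} = - \frac{79724612669380996}{391470166297} \approx -2.0365 \cdot 10^{5}$)
$\left(A + F{\left(1307 \right)}\right) + u = \left(241184 - \left(3 - 1307^{2}\right)\right) - \frac{79724612669380996}{391470166297} = \left(241184 + \left(-3 + 1708249\right)\right) - \frac{79724612669380996}{391470166297} = \left(241184 + 1708246\right) - \frac{79724612669380996}{391470166297} = 1949430 - \frac{79724612669380996}{391470166297} = \frac{683419073614979714}{391470166297}$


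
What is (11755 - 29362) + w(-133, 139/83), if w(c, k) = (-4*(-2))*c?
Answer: -18671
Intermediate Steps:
w(c, k) = 8*c
(11755 - 29362) + w(-133, 139/83) = (11755 - 29362) + 8*(-133) = -17607 - 1064 = -18671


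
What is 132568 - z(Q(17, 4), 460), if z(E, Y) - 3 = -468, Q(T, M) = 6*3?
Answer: 133033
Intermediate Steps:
Q(T, M) = 18
z(E, Y) = -465 (z(E, Y) = 3 - 468 = -465)
132568 - z(Q(17, 4), 460) = 132568 - 1*(-465) = 132568 + 465 = 133033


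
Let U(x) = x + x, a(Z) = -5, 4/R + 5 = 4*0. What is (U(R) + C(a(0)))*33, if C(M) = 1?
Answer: -99/5 ≈ -19.800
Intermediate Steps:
R = -⅘ (R = 4/(-5 + 4*0) = 4/(-5 + 0) = 4/(-5) = 4*(-⅕) = -⅘ ≈ -0.80000)
U(x) = 2*x
(U(R) + C(a(0)))*33 = (2*(-⅘) + 1)*33 = (-8/5 + 1)*33 = -⅗*33 = -99/5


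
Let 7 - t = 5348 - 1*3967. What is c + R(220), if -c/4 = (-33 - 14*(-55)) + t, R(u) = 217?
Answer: 2765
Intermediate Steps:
t = -1374 (t = 7 - (5348 - 1*3967) = 7 - (5348 - 3967) = 7 - 1*1381 = 7 - 1381 = -1374)
c = 2548 (c = -4*((-33 - 14*(-55)) - 1374) = -4*((-33 + 770) - 1374) = -4*(737 - 1374) = -4*(-637) = 2548)
c + R(220) = 2548 + 217 = 2765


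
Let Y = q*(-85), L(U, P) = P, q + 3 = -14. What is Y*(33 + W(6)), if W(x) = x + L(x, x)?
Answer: 65025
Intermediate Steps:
q = -17 (q = -3 - 14 = -17)
W(x) = 2*x (W(x) = x + x = 2*x)
Y = 1445 (Y = -17*(-85) = 1445)
Y*(33 + W(6)) = 1445*(33 + 2*6) = 1445*(33 + 12) = 1445*45 = 65025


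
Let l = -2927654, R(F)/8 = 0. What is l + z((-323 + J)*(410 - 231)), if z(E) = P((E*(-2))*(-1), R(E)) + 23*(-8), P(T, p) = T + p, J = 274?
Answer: -2945380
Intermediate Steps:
R(F) = 0 (R(F) = 8*0 = 0)
z(E) = -184 + 2*E (z(E) = ((E*(-2))*(-1) + 0) + 23*(-8) = (-2*E*(-1) + 0) - 184 = (2*E + 0) - 184 = 2*E - 184 = -184 + 2*E)
l + z((-323 + J)*(410 - 231)) = -2927654 + (-184 + 2*((-323 + 274)*(410 - 231))) = -2927654 + (-184 + 2*(-49*179)) = -2927654 + (-184 + 2*(-8771)) = -2927654 + (-184 - 17542) = -2927654 - 17726 = -2945380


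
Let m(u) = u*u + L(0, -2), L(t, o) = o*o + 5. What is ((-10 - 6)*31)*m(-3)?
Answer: -8928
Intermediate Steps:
L(t, o) = 5 + o² (L(t, o) = o² + 5 = 5 + o²)
m(u) = 9 + u² (m(u) = u*u + (5 + (-2)²) = u² + (5 + 4) = u² + 9 = 9 + u²)
((-10 - 6)*31)*m(-3) = ((-10 - 6)*31)*(9 + (-3)²) = (-16*31)*(9 + 9) = -496*18 = -8928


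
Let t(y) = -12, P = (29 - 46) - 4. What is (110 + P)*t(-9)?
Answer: -1068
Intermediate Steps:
P = -21 (P = -17 - 4 = -21)
(110 + P)*t(-9) = (110 - 21)*(-12) = 89*(-12) = -1068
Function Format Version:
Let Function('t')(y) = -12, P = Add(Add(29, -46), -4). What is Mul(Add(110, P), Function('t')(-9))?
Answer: -1068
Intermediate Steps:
P = -21 (P = Add(-17, -4) = -21)
Mul(Add(110, P), Function('t')(-9)) = Mul(Add(110, -21), -12) = Mul(89, -12) = -1068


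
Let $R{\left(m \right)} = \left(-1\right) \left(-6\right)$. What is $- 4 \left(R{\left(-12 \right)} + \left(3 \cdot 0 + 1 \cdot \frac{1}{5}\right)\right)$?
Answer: $- \frac{124}{5} \approx -24.8$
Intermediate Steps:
$R{\left(m \right)} = 6$
$- 4 \left(R{\left(-12 \right)} + \left(3 \cdot 0 + 1 \cdot \frac{1}{5}\right)\right) = - 4 \left(6 + \left(3 \cdot 0 + 1 \cdot \frac{1}{5}\right)\right) = - 4 \left(6 + \left(0 + 1 \cdot \frac{1}{5}\right)\right) = - 4 \left(6 + \left(0 + \frac{1}{5}\right)\right) = - 4 \left(6 + \frac{1}{5}\right) = \left(-4\right) \frac{31}{5} = - \frac{124}{5}$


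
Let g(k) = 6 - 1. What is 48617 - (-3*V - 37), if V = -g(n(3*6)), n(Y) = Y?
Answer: 48639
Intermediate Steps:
g(k) = 5
V = -5 (V = -1*5 = -5)
48617 - (-3*V - 37) = 48617 - (-3*(-5) - 37) = 48617 - (15 - 37) = 48617 - 1*(-22) = 48617 + 22 = 48639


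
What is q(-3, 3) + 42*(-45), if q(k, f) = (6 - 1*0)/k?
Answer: -1892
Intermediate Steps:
q(k, f) = 6/k (q(k, f) = (6 + 0)/k = 6/k)
q(-3, 3) + 42*(-45) = 6/(-3) + 42*(-45) = 6*(-1/3) - 1890 = -2 - 1890 = -1892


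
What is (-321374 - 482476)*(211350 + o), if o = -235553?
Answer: 19455581550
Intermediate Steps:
(-321374 - 482476)*(211350 + o) = (-321374 - 482476)*(211350 - 235553) = -803850*(-24203) = 19455581550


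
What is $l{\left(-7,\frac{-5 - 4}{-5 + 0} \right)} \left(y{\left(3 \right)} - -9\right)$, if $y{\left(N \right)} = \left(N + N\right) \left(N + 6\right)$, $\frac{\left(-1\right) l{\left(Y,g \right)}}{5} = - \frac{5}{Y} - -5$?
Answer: $-1800$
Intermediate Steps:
$l{\left(Y,g \right)} = -25 + \frac{25}{Y}$ ($l{\left(Y,g \right)} = - 5 \left(- \frac{5}{Y} - -5\right) = - 5 \left(- \frac{5}{Y} + 5\right) = - 5 \left(5 - \frac{5}{Y}\right) = -25 + \frac{25}{Y}$)
$y{\left(N \right)} = 2 N \left(6 + N\right)$
$l{\left(-7,\frac{-5 - 4}{-5 + 0} \right)} \left(y{\left(3 \right)} - -9\right) = \left(-25 + \frac{25}{-7}\right) \left(2 \cdot 3 \left(6 + 3\right) - -9\right) = \left(-25 + 25 \left(- \frac{1}{7}\right)\right) \left(2 \cdot 3 \cdot 9 + 9\right) = \left(-25 - \frac{25}{7}\right) \left(54 + 9\right) = \left(- \frac{200}{7}\right) 63 = -1800$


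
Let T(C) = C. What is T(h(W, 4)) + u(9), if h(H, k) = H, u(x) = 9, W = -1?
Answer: 8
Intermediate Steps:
T(h(W, 4)) + u(9) = -1 + 9 = 8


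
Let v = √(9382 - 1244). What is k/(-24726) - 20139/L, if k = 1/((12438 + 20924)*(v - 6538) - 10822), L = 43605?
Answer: -600663558325134711181/1300557846009137281020 + 2383*√8138/84019526481085648908 ≈ -0.46185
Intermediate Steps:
v = √8138 ≈ 90.211
k = 1/(-218131578 + 33362*√8138) (k = 1/((12438 + 20924)*(√8138 - 6538) - 10822) = 1/(33362*(-6538 + √8138) - 10822) = 1/((-218120756 + 33362*√8138) - 10822) = 1/(-218131578 + 33362*√8138) ≈ -4.6485e-9)
k/(-24726) - 20139/L = (-49779/10856304778466 - 2383*√8138/3398023395659858)/(-24726) - 20139/43605 = (-49779/10856304778466 - 2383*√8138/3398023395659858)*(-1/24726) - 20139*1/43605 = (16593/89477663984116772 + 2383*√8138/84019526481085648908) - 6713/14535 = -600663558325134711181/1300557846009137281020 + 2383*√8138/84019526481085648908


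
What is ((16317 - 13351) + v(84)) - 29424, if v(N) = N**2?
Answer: -19402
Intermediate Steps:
((16317 - 13351) + v(84)) - 29424 = ((16317 - 13351) + 84**2) - 29424 = (2966 + 7056) - 29424 = 10022 - 29424 = -19402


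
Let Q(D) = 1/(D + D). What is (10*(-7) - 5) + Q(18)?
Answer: -2699/36 ≈ -74.972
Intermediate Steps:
Q(D) = 1/(2*D)
(10*(-7) - 5) + Q(18) = (10*(-7) - 5) + (1/2)/18 = (-70 - 5) + (1/2)*(1/18) = -75 + 1/36 = -2699/36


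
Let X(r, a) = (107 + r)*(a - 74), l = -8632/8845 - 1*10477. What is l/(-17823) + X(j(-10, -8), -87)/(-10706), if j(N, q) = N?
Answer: 3454140565477/1687741321110 ≈ 2.0466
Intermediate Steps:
l = -92677697/8845 (l = -8632*1/8845 - 10477 = -8632/8845 - 10477 = -92677697/8845 ≈ -10478.)
X(r, a) = (-74 + a)*(107 + r) (X(r, a) = (107 + r)*(-74 + a) = (-74 + a)*(107 + r))
l/(-17823) + X(j(-10, -8), -87)/(-10706) = -92677697/8845/(-17823) + (-7918 - 74*(-10) + 107*(-87) - 87*(-10))/(-10706) = -92677697/8845*(-1/17823) + (-7918 + 740 - 9309 + 870)*(-1/10706) = 92677697/157644435 - 15617*(-1/10706) = 92677697/157644435 + 15617/10706 = 3454140565477/1687741321110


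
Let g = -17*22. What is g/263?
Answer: -374/263 ≈ -1.4221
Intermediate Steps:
g = -374
g/263 = -374/263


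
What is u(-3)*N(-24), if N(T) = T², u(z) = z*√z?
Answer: -1728*I*√3 ≈ -2993.0*I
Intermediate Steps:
u(z) = z^(3/2)
u(-3)*N(-24) = (-3)^(3/2)*(-24)² = -3*I*√3*576 = -1728*I*√3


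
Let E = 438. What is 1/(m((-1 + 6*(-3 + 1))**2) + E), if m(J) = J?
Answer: 1/607 ≈ 0.0016474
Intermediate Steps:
1/(m((-1 + 6*(-3 + 1))**2) + E) = 1/((-1 + 6*(-3 + 1))**2 + 438) = 1/((-1 + 6*(-2))**2 + 438) = 1/((-1 - 12)**2 + 438) = 1/((-13)**2 + 438) = 1/(169 + 438) = 1/607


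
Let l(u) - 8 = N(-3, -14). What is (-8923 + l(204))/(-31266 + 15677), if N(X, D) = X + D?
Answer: 1276/2227 ≈ 0.57297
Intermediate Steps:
N(X, D) = D + X
l(u) = -9 (l(u) = 8 + (-14 - 3) = 8 - 17 = -9)
(-8923 + l(204))/(-31266 + 15677) = (-8923 - 9)/(-31266 + 15677) = -8932/(-15589) = -8932*(-1/15589) = 1276/2227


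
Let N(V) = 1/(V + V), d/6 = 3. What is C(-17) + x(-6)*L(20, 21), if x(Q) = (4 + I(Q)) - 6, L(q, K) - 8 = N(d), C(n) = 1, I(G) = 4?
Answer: 307/18 ≈ 17.056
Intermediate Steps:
d = 18 (d = 6*3 = 18)
N(V) = 1/(2*V)
L(q, K) = 289/36 (L(q, K) = 8 + (½)/18 = 8 + (½)*(1/18) = 8 + 1/36 = 289/36)
x(Q) = 2 (x(Q) = (4 + 4) - 6 = 8 - 6 = 2)
C(-17) + x(-6)*L(20, 21) = 1 + 2*(289/36) = 1 + 289/18 = 307/18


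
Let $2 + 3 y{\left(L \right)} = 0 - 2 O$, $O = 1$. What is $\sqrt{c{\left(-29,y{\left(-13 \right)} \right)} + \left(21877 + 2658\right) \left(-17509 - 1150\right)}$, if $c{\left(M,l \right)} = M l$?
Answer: $\frac{i \sqrt{4120186737}}{3} \approx 21396.0 i$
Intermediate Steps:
$y{\left(L \right)} = - \frac{4}{3}$ ($y{\left(L \right)} = - \frac{2}{3} + \frac{0 - 2}{3} = - \frac{2}{3} + \frac{1}{3} \left(-2\right) = - \frac{2}{3} - \frac{2}{3} = - \frac{4}{3}$)
$\sqrt{c{\left(-29,y{\left(-13 \right)} \right)} + \left(21877 + 2658\right) \left(-17509 - 1150\right)} = \sqrt{\left(-29\right) \left(- \frac{4}{3}\right) + \left(21877 + 2658\right) \left(-17509 - 1150\right)} = \sqrt{\frac{116}{3} + 24535 \left(-18659\right)} = \sqrt{\frac{116}{3} - 457798565} = \sqrt{- \frac{1373395579}{3}} = \frac{i \sqrt{4120186737}}{3}$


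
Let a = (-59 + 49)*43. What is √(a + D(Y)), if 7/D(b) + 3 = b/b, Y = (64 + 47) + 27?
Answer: 17*I*√6/2 ≈ 20.821*I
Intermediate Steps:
Y = 138 (Y = 111 + 27 = 138)
D(b) = -7/2 (D(b) = 7/(-3 + b/b) = 7/(-3 + 1) = 7/(-2) = 7*(-½) = -7/2)
a = -430 (a = -10*43 = -430)
√(a + D(Y)) = √(-430 - 7/2) = √(-867/2) = 17*I*√6/2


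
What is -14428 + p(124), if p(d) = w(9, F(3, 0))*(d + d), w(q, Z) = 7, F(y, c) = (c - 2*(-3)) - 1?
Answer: -12692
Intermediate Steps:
F(y, c) = 5 + c (F(y, c) = (c + 6) - 1 = (6 + c) - 1 = 5 + c)
p(d) = 14*d (p(d) = 7*(d + d) = 7*(2*d) = 14*d)
-14428 + p(124) = -14428 + 14*124 = -14428 + 1736 = -12692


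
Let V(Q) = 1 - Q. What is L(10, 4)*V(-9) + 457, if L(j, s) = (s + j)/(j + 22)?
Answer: 3691/8 ≈ 461.38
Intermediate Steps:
L(j, s) = (j + s)/(22 + j)
L(10, 4)*V(-9) + 457 = ((10 + 4)/(22 + 10))*(1 - 1*(-9)) + 457 = (14/32)*(1 + 9) + 457 = ((1/32)*14)*10 + 457 = (7/16)*10 + 457 = 35/8 + 457 = 3691/8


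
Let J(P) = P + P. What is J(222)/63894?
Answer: 74/10649 ≈ 0.0069490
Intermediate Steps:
J(P) = 2*P
J(222)/63894 = (2*222)/63894 = 444*(1/63894) = 74/10649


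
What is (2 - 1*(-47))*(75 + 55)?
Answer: 6370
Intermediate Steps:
(2 - 1*(-47))*(75 + 55) = (2 + 47)*130 = 49*130 = 6370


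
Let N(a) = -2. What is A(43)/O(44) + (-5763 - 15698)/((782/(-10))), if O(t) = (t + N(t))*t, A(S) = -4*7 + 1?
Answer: 66096361/240856 ≈ 274.42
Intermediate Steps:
A(S) = -27 (A(S) = -28 + 1 = -27)
O(t) = t*(-2 + t) (O(t) = (t - 2)*t = (-2 + t)*t = t*(-2 + t))
A(43)/O(44) + (-5763 - 15698)/((782/(-10))) = -27*1/(44*(-2 + 44)) + (-5763 - 15698)/((782/(-10))) = -27/(44*42) - 21461/((-⅒*782)) = -27/1848 - 21461/(-391/5) = -27*1/1848 - 21461*(-5/391) = -9/616 + 107305/391 = 66096361/240856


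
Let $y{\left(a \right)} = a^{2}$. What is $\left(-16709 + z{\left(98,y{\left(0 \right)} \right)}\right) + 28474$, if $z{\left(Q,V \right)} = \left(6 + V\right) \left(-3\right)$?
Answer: $11747$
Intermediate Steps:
$z{\left(Q,V \right)} = -18 - 3 V$
$\left(-16709 + z{\left(98,y{\left(0 \right)} \right)}\right) + 28474 = \left(-16709 - \left(18 + 3 \cdot 0^{2}\right)\right) + 28474 = \left(-16709 - 18\right) + 28474 = -16727 + 28474 = 11747$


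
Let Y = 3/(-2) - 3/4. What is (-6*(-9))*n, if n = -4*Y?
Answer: 486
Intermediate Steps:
Y = -9/4 (Y = 3*(-½) - 3*¼ = -3/2 - ¾ = -9/4 ≈ -2.2500)
n = 9 (n = -4*(-9/4) = 9)
(-6*(-9))*n = -6*(-9)*9 = 54*9 = 486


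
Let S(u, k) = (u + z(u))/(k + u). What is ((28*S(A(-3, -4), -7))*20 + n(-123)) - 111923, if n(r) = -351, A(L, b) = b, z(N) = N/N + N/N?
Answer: -1233894/11 ≈ -1.1217e+5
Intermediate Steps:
z(N) = 2 (z(N) = 1 + 1 = 2)
S(u, k) = (2 + u)/(k + u) (S(u, k) = (u + 2)/(k + u) = (2 + u)/(k + u))
((28*S(A(-3, -4), -7))*20 + n(-123)) - 111923 = ((28*((2 - 4)/(-7 - 4)))*20 - 351) - 111923 = ((28*(-2/(-11)))*20 - 351) - 111923 = ((28*(-1/11*(-2)))*20 - 351) - 111923 = ((28*(2/11))*20 - 351) - 111923 = ((56/11)*20 - 351) - 111923 = (1120/11 - 351) - 111923 = -2741/11 - 111923 = -1233894/11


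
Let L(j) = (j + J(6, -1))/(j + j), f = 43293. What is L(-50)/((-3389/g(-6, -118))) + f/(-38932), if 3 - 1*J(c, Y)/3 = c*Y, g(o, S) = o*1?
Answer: -3666656271/3298513700 ≈ -1.1116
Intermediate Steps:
g(o, S) = o
J(c, Y) = 9 - 3*Y*c (J(c, Y) = 9 - 3*c*Y = 9 - 3*Y*c)
L(j) = (27 + j)/(2*j) (L(j) = (j + (9 - 3*(-1)*6))/(j + j) = (j + (9 + 18))/((2*j)) = (j + 27)*(1/(2*j)) = (27 + j)*(1/(2*j)) = (27 + j)/(2*j))
L(-50)/((-3389/g(-6, -118))) + f/(-38932) = ((1/2)*(27 - 50)/(-50))/((-3389/(-6))) + 43293/(-38932) = ((1/2)*(-1/50)*(-23))/((-3389*(-1/6))) + 43293*(-1/38932) = 23/(100*(3389/6)) - 43293/38932 = (23/100)*(6/3389) - 43293/38932 = 69/169450 - 43293/38932 = -3666656271/3298513700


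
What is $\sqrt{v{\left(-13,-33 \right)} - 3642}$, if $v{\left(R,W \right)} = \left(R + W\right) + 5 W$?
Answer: $i \sqrt{3853} \approx 62.073 i$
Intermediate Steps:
$v{\left(R,W \right)} = R + 6 W$
$\sqrt{v{\left(-13,-33 \right)} - 3642} = \sqrt{\left(-13 + 6 \left(-33\right)\right) - 3642} = \sqrt{\left(-13 - 198\right) - 3642} = \sqrt{-211 - 3642} = \sqrt{-3853} = i \sqrt{3853}$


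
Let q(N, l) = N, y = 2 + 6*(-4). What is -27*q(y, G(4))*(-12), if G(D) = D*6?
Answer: -7128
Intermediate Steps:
G(D) = 6*D
y = -22 (y = 2 - 24 = -22)
-27*q(y, G(4))*(-12) = -27*(-22)*(-12) = 594*(-12) = -7128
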